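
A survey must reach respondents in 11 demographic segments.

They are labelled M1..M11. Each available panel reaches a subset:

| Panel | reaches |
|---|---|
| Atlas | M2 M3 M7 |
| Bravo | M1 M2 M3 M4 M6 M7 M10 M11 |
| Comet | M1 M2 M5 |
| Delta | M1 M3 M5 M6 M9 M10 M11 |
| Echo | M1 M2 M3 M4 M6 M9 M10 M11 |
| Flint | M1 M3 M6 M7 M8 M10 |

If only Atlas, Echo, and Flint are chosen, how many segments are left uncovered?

Union of Atlas, Echo, Flint = {M1, M2, M3, M4, M6, M7, M8, M9, M10, M11}.
Not covered: M5 — 1 segment.

1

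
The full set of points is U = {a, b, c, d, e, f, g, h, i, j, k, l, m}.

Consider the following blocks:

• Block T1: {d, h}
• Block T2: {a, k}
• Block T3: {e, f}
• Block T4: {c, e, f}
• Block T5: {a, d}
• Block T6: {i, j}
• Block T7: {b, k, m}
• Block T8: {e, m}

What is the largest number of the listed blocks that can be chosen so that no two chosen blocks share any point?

4

T1, T2, T4, T6 are pairwise disjoint (T1={d,h}; T2={a,k}; T4={c,e,f}; T6={i,j}).
Every remaining block overlaps one of these, and no 5 of the listed blocks are pairwise disjoint, so 4 is the maximum.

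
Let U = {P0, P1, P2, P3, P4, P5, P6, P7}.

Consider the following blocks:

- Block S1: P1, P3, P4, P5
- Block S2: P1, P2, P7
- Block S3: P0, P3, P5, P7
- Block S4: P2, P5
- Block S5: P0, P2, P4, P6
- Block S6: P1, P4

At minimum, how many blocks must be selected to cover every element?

Take {S2, S3, S5}. Their union is {P0, P1, P2, P3, P4, P5, P6, P7}, which is all 8 elements.
Only S5 contains P6, so S5 is forced; the remaining 4 elements need at least 2 more blocks (each remaining block adds at most 3) — so at least 3 blocks are needed, and 3 is optimal.

3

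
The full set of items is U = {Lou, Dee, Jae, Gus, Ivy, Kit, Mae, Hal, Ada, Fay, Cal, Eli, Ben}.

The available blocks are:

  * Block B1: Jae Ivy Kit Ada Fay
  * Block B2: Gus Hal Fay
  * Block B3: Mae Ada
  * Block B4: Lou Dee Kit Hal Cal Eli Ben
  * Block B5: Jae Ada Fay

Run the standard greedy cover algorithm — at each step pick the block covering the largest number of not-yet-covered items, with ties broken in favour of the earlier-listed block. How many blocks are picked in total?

Greedy: pick B4 (covers 7 new) → pick B1 (covers 4 new) → pick B2 (covers 1 new) → pick B3 (covers 1 new). Total picks: 4.

4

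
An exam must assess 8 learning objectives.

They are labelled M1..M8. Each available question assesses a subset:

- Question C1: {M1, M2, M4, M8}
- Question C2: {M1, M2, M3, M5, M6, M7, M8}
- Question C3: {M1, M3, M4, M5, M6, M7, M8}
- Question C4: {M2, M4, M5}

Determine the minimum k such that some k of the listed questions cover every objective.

2

Take {C1, C2}. Their union is {M1, M2, M3, M4, M5, M6, M7, M8}, which is all 8 objectives.
No single question has all 8 objectives (the largest, C2, has 7), so 2 is optimal.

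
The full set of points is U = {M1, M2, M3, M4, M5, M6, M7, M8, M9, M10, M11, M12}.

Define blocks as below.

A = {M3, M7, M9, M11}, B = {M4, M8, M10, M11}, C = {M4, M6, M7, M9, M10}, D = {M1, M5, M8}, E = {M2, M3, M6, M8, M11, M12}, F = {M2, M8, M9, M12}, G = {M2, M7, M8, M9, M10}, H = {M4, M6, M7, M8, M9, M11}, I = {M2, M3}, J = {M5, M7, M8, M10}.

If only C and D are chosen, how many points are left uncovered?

4

Union of C, D = {M1, M4, M5, M6, M7, M8, M9, M10}.
Not covered: M2, M3, M11, M12 — 4 points.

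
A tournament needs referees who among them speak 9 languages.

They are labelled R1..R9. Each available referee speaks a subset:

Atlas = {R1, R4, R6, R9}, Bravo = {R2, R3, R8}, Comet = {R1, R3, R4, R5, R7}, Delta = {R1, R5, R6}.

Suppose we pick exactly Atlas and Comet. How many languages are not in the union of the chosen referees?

2

Union of Atlas, Comet = {R1, R3, R4, R5, R6, R7, R9}.
Not covered: R2, R8 — 2 languages.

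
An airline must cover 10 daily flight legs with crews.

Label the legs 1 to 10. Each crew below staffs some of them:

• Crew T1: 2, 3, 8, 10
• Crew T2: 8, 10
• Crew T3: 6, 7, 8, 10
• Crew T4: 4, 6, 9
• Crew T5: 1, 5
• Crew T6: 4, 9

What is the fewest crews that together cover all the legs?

4

T1 and T3 and T4 and T5 together: T1 ∪ T3 ∪ T4 ∪ T5 = {1, 2, 3, 4, 5, 6, 7, 8, 9, 10} — every leg is covered.
Only T3 contains 7, so T3 is forced; the remaining 6 legs need at least 3 more crews (each remaining crew adds at most 2) — so at least 4 crews are needed, and 4 is optimal.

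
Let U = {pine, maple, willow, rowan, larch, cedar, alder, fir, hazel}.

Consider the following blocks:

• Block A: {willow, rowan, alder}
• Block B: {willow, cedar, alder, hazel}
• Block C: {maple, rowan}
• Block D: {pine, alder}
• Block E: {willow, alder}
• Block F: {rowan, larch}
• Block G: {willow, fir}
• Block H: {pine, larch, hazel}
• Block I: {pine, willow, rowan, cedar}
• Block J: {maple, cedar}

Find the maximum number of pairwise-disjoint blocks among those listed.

4

D, F, G, J are pairwise disjoint (D={pine,alder}; F={rowan,larch}; G={willow,fir}; J={maple,cedar}).
Every remaining block overlaps one of these, and no 5 of the listed blocks are pairwise disjoint, so 4 is the maximum.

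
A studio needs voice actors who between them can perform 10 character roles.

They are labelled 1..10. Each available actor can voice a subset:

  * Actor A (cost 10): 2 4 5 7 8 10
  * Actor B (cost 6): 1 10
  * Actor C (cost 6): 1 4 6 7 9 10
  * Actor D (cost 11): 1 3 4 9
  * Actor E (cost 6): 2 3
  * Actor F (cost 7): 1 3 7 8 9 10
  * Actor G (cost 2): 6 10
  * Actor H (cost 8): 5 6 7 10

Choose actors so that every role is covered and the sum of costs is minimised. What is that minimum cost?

A, F, G together cover every role (A ∪ F ∪ G = {1, 2, 3, 4, 5, 6, 7, 8, 9, 10}); total cost 10 + 7 + 2 = 19.
The greedy pick C, E, A costs 22; no covering selection beats 19.

19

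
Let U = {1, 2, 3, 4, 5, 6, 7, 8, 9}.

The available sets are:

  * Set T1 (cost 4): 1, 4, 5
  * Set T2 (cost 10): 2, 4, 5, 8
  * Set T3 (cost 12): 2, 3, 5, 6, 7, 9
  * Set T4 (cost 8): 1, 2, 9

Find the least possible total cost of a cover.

T1, T2, T3 together cover every element (T1 ∪ T2 ∪ T3 = {1, 2, 3, 4, 5, 6, 7, 8, 9}); total cost 4 + 10 + 12 = 26.
No covering selection has total cost below 26.

26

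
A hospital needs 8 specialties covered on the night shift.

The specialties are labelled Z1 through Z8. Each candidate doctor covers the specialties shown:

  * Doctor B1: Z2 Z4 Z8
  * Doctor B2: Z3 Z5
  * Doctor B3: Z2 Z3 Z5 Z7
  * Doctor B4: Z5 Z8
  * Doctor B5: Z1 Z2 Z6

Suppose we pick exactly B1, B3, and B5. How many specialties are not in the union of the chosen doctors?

Union of B1, B3, B5 = {Z1, Z2, Z3, Z4, Z5, Z6, Z7, Z8} — that's every specialty, so 0 are uncovered.

0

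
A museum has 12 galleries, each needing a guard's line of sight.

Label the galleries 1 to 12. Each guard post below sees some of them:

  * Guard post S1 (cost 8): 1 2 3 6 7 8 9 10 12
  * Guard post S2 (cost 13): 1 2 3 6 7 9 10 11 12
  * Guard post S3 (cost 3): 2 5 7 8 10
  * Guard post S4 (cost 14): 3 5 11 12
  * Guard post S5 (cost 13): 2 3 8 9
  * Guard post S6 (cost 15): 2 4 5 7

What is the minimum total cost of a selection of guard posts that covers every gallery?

S2, S3, S6 together cover every gallery (S2 ∪ S3 ∪ S6 = {1, 2, 3, 4, 5, 6, 7, 8, 9, 10, 11, 12}); total cost 13 + 3 + 15 = 31.
The greedy pick S3, S1, S2, S6 costs 39; no covering selection beats 31.

31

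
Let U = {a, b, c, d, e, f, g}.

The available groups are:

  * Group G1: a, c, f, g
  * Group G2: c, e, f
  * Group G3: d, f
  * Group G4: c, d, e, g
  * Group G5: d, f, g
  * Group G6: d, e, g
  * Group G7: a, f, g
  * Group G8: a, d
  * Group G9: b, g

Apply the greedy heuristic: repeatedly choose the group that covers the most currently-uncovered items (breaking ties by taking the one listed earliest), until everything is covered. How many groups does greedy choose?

Greedy: pick G1 (covers 4 new) → pick G4 (covers 2 new) → pick G9 (covers 1 new). Total picks: 3.

3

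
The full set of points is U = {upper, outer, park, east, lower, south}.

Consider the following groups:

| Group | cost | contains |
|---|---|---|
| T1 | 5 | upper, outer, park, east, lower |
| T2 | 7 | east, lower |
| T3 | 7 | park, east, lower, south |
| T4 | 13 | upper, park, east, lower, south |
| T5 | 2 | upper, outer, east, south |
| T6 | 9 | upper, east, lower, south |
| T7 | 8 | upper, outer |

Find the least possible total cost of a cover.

T1, T5 together cover every point (T1 ∪ T5 = {upper, outer, park, east, lower, south}); total cost 5 + 2 = 7.
No covering selection has total cost below 7.

7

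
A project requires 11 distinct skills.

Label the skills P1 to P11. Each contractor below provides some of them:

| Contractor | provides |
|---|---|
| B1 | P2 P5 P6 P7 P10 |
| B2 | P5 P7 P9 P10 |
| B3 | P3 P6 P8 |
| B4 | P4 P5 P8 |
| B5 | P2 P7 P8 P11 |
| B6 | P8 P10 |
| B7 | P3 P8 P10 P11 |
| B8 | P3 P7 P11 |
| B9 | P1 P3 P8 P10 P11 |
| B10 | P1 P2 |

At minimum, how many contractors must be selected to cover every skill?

B1 and B2 and B4 and B9 together: B1 ∪ B2 ∪ B4 ∪ B9 = {P1, P2, P3, P4, P5, P6, P7, P8, P9, P10, P11} — every skill is covered.
No 3 of the 10 contractors cover everything (all 120 combinations miss at least one skill), so 4 is optimal.

4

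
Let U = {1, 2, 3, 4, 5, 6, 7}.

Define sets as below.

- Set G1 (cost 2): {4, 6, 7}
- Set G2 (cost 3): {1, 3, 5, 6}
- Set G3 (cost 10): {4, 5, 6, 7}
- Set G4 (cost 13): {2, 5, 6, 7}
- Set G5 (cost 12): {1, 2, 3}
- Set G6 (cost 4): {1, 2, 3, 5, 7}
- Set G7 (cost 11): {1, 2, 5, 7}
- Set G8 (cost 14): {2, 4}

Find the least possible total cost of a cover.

6

G1, G6 together cover every element (G1 ∪ G6 = {1, 2, 3, 4, 5, 6, 7}); total cost 2 + 4 = 6.
The greedy pick G1, G2, G6 costs 9; no covering selection beats 6.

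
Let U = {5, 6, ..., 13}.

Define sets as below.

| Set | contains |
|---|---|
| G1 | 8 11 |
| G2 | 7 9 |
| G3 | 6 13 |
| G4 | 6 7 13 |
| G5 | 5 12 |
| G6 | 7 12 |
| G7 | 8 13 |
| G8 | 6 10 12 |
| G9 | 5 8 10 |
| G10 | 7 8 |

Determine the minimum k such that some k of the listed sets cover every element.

Take {G1, G2, G3, G5, G8}. Their union is {5, 6, 7, 8, 9, 10, 11, 12, 13}, which is all 9 elements.
No 4 of the 10 sets cover everything (all 210 combinations miss at least one element), so 5 is optimal.

5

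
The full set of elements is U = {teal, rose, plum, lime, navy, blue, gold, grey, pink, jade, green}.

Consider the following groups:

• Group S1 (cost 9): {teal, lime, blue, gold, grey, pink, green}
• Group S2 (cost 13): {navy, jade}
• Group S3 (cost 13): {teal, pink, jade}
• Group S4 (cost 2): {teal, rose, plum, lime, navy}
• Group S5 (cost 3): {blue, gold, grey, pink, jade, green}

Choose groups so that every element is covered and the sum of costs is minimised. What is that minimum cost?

S4, S5 together cover every element (S4 ∪ S5 = {teal, rose, plum, lime, navy, blue, gold, grey, pink, jade, green}); total cost 2 + 3 = 5.
No covering selection has total cost below 5.

5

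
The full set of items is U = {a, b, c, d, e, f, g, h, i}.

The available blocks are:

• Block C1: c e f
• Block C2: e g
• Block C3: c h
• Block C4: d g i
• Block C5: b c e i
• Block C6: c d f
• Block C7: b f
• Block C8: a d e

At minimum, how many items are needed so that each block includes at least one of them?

Take T = {c, e, f, i}. Each listed block contains at least one of these, so T is a hitting set of size 4.
No choice of 3 items meets every block, so 4 is the minimum.

4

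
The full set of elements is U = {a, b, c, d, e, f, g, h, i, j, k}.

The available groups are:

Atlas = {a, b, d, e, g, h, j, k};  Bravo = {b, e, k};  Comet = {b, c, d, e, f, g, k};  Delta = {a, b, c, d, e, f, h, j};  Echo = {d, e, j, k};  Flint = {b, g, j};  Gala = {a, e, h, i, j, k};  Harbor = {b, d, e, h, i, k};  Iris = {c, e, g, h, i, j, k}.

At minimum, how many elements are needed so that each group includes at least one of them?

2

T = {e, g} meets every group (each contains at least one member of T), and |T| = 2.
No single element lies in every group, so at least 2 are needed and 2 is optimal.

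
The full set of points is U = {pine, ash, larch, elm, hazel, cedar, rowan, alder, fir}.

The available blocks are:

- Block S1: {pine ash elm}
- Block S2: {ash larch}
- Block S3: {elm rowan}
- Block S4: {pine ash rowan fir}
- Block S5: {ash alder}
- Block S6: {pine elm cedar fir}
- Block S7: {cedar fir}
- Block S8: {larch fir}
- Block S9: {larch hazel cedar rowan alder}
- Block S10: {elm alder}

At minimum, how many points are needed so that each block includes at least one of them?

4

H = {larch, elm, alder, fir} meets every block (each contains at least one member of H), and |H| = 4.
No choice of 3 points meets every block, so 4 is the minimum.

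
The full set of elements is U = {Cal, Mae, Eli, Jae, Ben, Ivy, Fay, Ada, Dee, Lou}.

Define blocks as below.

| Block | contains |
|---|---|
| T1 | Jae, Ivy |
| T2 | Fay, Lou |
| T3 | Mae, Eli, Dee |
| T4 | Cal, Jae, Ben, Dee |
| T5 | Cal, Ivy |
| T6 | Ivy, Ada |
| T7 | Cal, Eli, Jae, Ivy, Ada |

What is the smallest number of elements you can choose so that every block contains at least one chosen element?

The 3 elements {Ivy, Dee, Lou} hit every block.
The blocks T2, T4, T6 are pairwise disjoint, so any hitting set needs a separate element for each — at least 3. Hence 3 is optimal.

3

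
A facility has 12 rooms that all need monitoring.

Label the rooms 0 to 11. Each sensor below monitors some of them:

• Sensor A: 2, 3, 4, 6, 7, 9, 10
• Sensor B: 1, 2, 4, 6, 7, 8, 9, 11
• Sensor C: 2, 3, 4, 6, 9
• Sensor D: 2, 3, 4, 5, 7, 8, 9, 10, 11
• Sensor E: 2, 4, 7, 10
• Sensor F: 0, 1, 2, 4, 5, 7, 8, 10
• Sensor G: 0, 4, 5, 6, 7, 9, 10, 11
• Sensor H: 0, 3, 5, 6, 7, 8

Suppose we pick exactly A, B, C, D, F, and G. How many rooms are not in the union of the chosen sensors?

Union of A, B, C, D, F, G = {0, 1, 2, 3, 4, 5, 6, 7, 8, 9, 10, 11} — that's every room, so 0 are uncovered.

0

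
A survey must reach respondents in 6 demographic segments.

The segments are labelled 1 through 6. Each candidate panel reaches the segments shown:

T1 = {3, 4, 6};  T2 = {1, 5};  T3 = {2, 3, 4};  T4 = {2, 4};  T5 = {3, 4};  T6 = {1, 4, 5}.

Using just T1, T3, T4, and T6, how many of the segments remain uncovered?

0

Union of T1, T3, T4, T6 = {1, 2, 3, 4, 5, 6} — that's every segment, so 0 are uncovered.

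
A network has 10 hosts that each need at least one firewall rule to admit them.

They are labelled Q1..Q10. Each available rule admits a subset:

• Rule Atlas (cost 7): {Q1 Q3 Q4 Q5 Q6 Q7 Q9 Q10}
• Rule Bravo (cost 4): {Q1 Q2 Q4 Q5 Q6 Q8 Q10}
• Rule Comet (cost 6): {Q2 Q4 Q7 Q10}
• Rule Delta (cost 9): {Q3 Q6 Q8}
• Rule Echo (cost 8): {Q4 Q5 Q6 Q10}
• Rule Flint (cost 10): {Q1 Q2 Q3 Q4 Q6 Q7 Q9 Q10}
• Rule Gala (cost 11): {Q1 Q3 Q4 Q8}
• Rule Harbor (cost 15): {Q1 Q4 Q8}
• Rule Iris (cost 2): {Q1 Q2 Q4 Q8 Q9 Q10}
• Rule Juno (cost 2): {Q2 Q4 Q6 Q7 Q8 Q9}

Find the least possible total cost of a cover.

Atlas, Iris together cover every host (Atlas ∪ Iris = {Q1, Q2, Q3, Q4, Q5, Q6, Q7, Q8, Q9, Q10}); total cost 7 + 2 = 9.
The greedy pick Iris, Juno, Atlas costs 11; no covering selection beats 9.

9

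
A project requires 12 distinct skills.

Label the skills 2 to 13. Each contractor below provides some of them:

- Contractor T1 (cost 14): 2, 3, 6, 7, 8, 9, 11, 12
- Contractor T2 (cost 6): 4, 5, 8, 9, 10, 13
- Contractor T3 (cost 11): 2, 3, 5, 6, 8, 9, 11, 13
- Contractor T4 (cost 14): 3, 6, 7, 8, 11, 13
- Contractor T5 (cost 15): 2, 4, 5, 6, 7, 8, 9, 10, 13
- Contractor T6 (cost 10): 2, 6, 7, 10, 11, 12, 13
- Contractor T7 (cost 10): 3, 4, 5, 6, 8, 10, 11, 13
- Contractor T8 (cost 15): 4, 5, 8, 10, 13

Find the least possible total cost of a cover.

20

T1, T2 together cover every skill (T1 ∪ T2 = {2, 3, 4, 5, 6, 7, 8, 9, 10, 11, 12, 13}); total cost 14 + 6 = 20.
The greedy pick T2, T6, T7 costs 26; no covering selection beats 20.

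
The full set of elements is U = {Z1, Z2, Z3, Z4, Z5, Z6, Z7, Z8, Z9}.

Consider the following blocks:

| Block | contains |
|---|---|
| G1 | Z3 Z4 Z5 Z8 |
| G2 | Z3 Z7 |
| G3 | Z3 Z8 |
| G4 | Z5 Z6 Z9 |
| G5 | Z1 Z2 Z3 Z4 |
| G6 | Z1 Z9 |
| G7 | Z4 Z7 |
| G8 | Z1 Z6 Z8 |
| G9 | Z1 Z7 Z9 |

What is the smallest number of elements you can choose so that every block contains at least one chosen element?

The 4 elements {Z1, Z3, Z4, Z9} hit every block.
No choice of 3 elements meets every block, so 4 is the minimum.

4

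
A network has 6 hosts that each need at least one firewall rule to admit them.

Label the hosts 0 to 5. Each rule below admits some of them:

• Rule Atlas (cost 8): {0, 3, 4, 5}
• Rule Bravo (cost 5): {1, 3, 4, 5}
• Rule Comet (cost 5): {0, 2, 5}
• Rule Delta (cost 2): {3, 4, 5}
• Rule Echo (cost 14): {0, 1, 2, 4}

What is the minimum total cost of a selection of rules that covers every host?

Bravo, Comet together cover every host (Bravo ∪ Comet = {0, 1, 2, 3, 4, 5}); total cost 5 + 5 = 10.
The greedy pick Delta, Comet, Bravo costs 12; no covering selection beats 10.

10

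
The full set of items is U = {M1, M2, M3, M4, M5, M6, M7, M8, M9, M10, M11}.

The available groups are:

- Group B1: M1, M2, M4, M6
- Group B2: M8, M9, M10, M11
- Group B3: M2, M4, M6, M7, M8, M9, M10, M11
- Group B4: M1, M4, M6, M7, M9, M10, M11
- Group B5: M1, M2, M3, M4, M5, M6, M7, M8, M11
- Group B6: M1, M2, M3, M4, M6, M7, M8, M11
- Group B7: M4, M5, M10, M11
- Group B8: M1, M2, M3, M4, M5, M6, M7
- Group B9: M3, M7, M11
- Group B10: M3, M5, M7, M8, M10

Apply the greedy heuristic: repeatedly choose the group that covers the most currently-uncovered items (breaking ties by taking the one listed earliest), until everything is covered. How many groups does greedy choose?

2

Greedy: pick B5 (covers 9 new) → pick B2 (covers 2 new). Total picks: 2.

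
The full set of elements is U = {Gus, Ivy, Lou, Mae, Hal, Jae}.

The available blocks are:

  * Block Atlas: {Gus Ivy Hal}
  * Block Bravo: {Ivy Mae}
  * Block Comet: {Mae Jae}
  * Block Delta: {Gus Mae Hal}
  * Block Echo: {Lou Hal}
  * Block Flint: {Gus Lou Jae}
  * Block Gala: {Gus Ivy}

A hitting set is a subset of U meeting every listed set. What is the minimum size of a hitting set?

The 3 elements {Ivy, Lou, Mae} hit every block.
The blocks Comet, Echo, Gala are pairwise disjoint, so any hitting set needs a separate element for each — at least 3. Hence 3 is optimal.

3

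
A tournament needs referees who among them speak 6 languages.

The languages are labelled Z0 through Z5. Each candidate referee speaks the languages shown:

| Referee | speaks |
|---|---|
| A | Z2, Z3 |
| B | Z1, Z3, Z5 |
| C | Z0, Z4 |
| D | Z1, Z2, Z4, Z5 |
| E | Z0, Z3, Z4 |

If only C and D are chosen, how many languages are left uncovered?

1

Union of C, D = {Z0, Z1, Z2, Z4, Z5}.
Not covered: Z3 — 1 language.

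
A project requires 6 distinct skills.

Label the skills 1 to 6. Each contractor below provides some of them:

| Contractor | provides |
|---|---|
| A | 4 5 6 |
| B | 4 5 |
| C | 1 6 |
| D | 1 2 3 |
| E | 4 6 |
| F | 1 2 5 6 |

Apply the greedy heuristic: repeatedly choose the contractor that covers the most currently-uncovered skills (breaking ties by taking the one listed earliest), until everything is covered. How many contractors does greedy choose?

Greedy: pick F (covers 4 new) → pick A (covers 1 new) → pick D (covers 1 new). Total picks: 3.
(The true minimum cover uses only 2 contractors, so greedy is not optimal here.)

3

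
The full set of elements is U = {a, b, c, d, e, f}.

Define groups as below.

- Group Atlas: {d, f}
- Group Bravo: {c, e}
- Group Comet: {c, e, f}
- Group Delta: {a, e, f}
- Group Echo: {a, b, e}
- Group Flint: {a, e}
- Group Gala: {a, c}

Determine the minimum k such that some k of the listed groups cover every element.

3

Atlas, Echo, and Gala cover everything between them: the union {a, b, c, d, e, f} is all of U.
Only Echo contains b, so Echo is forced; the remaining 3 elements need at least 2 more groups (each remaining group adds at most 2) — so at least 3 groups are needed, and 3 is optimal.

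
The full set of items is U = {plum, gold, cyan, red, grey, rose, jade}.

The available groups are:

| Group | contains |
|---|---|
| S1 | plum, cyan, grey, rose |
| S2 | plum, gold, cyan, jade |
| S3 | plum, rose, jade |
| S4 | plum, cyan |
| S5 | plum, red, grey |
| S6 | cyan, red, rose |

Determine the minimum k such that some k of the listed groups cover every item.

3

S1, S2, and S5 cover everything between them: the union {plum, gold, cyan, red, grey, rose, jade} is all of U.
Only S2 contains gold, so S2 is forced; the remaining 3 items need at least 2 more groups (each remaining group adds at most 2) — so at least 3 groups are needed, and 3 is optimal.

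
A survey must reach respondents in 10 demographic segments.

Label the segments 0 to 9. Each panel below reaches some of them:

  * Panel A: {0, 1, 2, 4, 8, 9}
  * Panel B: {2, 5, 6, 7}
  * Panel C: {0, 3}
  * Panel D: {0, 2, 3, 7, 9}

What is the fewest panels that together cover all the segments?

3

A and B and D together: A ∪ B ∪ D = {0, 1, 2, 3, 4, 5, 6, 7, 8, 9} — every segment is covered.
Only A contains 1, so A is forced; the remaining 4 segments need at least 2 more panels (each remaining panel adds at most 3) — so at least 3 panels are needed, and 3 is optimal.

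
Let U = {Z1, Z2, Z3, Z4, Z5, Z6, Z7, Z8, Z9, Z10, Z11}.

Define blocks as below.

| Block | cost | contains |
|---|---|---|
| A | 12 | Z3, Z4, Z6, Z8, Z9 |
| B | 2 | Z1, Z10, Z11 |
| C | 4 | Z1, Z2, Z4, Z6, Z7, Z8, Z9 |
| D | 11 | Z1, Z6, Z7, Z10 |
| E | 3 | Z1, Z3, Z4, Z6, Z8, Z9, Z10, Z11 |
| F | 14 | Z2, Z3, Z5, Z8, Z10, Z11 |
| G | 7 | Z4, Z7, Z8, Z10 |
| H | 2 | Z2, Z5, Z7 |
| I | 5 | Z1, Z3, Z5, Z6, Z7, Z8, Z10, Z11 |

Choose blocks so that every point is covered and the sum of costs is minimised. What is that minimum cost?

5

E, H together cover every point (E ∪ H = {Z1, Z2, Z3, Z4, Z5, Z6, Z7, Z8, Z9, Z10, Z11}); total cost 3 + 2 = 5.
No covering selection has total cost below 5.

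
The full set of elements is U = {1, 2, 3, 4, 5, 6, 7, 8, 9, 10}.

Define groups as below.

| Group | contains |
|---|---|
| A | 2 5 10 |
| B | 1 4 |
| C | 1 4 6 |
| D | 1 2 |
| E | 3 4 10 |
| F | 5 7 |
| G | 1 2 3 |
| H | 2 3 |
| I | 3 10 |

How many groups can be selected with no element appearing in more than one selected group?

C, F, I are pairwise disjoint (C={1,4,6}; F={5,7}; I={3,10}).
Every remaining group overlaps one of these, and no 4 of the listed groups are pairwise disjoint, so 3 is the maximum.

3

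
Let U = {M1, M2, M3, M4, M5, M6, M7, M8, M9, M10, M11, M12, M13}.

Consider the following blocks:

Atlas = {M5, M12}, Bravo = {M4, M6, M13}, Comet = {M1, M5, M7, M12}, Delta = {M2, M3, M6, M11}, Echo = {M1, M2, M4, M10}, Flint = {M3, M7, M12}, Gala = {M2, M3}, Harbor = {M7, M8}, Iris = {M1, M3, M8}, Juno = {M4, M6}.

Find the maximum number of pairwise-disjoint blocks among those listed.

Atlas, Bravo, Gala, Harbor are pairwise disjoint (Atlas={M5,M12}; Bravo={M4,M6,M13}; Gala={M2,M3}; Harbor={M7,M8}).
Every remaining block overlaps one of these, and no 5 of the listed blocks are pairwise disjoint, so 4 is the maximum.

4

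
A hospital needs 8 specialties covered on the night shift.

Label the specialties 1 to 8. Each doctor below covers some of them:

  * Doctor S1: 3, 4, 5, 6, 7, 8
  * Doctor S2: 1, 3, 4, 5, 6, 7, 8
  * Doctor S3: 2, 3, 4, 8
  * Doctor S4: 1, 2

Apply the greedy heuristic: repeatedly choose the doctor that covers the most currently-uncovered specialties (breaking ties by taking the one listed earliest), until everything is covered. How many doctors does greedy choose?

2

Greedy: pick S2 (covers 7 new) → pick S3 (covers 1 new). Total picks: 2.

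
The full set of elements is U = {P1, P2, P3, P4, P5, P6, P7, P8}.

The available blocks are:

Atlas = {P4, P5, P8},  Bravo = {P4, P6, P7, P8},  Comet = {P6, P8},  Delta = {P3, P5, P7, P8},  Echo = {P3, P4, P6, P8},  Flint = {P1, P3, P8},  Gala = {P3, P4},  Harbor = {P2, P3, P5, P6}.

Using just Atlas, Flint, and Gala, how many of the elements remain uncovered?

Union of Atlas, Flint, Gala = {P1, P3, P4, P5, P8}.
Not covered: P2, P6, P7 — 3 elements.

3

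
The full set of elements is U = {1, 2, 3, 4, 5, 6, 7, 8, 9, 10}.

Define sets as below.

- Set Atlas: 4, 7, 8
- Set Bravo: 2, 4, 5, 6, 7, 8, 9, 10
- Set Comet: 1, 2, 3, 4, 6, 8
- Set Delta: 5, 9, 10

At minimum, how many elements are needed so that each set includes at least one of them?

2

H = {5, 8} meets every set (each contains at least one member of H), and |H| = 2.
The sets Comet, Delta are pairwise disjoint, so any hitting set needs a separate element for each — at least 2. Hence 2 is optimal.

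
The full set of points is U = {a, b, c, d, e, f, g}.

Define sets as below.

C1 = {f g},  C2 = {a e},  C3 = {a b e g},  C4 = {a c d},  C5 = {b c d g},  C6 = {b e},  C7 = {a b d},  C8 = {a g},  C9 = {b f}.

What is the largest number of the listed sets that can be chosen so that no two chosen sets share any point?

3

C1, C4, C6 are pairwise disjoint (C1={f,g}; C4={a,c,d}; C6={b,e}).
Every remaining set overlaps one of these, and no 4 of the listed sets are pairwise disjoint, so 3 is the maximum.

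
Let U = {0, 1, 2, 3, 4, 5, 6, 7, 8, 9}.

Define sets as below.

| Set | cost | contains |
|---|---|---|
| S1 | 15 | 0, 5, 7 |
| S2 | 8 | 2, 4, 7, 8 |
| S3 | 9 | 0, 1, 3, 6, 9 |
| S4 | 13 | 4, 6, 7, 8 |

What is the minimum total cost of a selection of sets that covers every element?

32

S1, S2, S3 together cover every element (S1 ∪ S2 ∪ S3 = {0, 1, 2, 3, 4, 5, 6, 7, 8, 9}); total cost 15 + 8 + 9 = 32.
No covering selection has total cost below 32.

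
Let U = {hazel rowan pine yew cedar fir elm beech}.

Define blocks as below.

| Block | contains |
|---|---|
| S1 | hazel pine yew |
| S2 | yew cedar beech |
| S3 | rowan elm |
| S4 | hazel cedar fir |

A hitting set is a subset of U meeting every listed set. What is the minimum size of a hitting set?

3

Take H = {rowan, pine, cedar}. Each listed block contains at least one of these, so H is a hitting set of size 3.
No choice of 2 points meets every block, so 3 is the minimum.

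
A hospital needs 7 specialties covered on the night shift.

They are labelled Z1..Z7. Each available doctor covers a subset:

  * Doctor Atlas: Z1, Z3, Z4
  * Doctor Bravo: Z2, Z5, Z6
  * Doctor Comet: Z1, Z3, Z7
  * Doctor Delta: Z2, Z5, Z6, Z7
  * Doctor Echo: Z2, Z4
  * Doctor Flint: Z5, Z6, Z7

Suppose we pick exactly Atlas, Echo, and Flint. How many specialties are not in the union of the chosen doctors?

0

Union of Atlas, Echo, Flint = {Z1, Z2, Z3, Z4, Z5, Z6, Z7} — that's every specialty, so 0 are uncovered.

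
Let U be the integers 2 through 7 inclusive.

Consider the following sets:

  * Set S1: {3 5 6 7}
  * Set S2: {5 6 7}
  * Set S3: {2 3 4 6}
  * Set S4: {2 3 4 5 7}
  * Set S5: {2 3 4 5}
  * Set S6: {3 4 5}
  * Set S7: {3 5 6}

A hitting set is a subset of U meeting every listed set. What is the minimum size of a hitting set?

2

Take H = {2, 5}. Each listed set contains at least one of these, so H is a hitting set of size 2.
No single item lies in every set, so at least 2 are needed and 2 is optimal.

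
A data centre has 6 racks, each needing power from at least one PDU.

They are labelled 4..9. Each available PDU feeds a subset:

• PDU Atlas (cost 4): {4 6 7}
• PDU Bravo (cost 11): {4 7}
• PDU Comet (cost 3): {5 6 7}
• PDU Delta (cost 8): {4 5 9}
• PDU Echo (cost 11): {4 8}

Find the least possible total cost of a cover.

22

Comet, Delta, Echo together cover every rack (Comet ∪ Delta ∪ Echo = {4, 5, 6, 7, 8, 9}); total cost 3 + 8 + 11 = 22.
The greedy pick Comet, Atlas, Delta, Echo costs 26; no covering selection beats 22.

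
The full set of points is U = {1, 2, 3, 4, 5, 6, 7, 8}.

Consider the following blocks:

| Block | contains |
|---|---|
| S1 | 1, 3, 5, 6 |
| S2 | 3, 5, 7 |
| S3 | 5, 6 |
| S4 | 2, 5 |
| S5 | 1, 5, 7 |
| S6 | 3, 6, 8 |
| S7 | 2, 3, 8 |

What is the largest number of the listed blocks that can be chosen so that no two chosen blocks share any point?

2

S4, S6 are pairwise disjoint (S4={2,5}; S6={3,6,8}).
Every remaining block overlaps one of these, and no 3 of the listed blocks are pairwise disjoint, so 2 is the maximum.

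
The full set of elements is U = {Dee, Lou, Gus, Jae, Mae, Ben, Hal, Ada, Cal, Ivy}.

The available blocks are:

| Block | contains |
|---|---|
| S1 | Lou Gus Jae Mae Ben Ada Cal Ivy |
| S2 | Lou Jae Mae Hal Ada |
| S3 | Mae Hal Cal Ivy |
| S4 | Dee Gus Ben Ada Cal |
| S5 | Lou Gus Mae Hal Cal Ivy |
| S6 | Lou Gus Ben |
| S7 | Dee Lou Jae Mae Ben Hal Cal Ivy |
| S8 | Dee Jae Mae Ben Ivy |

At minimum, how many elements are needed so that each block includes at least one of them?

H = {Mae, Ben} meets every block (each contains at least one member of H), and |H| = 2.
The blocks S3, S6 are pairwise disjoint, so any hitting set needs a separate element for each — at least 2. Hence 2 is optimal.

2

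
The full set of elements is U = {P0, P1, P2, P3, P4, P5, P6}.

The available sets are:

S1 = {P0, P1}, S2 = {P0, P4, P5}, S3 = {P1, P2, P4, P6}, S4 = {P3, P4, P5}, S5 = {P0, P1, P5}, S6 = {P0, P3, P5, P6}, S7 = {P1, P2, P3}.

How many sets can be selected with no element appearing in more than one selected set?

2

S1, S4 are pairwise disjoint (S1={P0,P1}; S4={P3,P4,P5}).
Every remaining set overlaps one of these, and no 3 of the listed sets are pairwise disjoint, so 2 is the maximum.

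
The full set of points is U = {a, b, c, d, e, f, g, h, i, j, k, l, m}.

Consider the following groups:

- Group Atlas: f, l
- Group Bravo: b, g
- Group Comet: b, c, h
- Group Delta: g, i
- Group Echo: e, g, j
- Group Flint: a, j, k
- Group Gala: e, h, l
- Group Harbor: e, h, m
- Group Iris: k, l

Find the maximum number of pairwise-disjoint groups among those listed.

4

Atlas, Delta, Flint, Harbor are pairwise disjoint (Atlas={f,l}; Delta={g,i}; Flint={a,j,k}; Harbor={e,h,m}).
Every remaining group overlaps one of these, and no 5 of the listed groups are pairwise disjoint, so 4 is the maximum.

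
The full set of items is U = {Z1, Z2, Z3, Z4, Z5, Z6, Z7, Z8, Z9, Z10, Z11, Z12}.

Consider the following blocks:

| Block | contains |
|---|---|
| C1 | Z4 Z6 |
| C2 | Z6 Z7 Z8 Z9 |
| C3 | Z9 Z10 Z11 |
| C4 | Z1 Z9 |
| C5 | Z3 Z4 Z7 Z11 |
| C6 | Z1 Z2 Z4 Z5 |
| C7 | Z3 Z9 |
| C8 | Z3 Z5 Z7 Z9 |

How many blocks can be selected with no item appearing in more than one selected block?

C2, C6 are pairwise disjoint (C2={Z6,Z7,Z8,Z9}; C6={Z1,Z2,Z4,Z5}).
Every remaining block overlaps one of these, and no 3 of the listed blocks are pairwise disjoint, so 2 is the maximum.

2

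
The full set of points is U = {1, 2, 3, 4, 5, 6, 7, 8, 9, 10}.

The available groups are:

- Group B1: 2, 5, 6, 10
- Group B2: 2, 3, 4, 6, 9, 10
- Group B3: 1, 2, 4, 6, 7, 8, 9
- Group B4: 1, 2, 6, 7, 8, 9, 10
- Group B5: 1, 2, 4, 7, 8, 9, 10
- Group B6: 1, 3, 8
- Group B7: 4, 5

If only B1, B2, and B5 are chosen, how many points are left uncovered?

Union of B1, B2, B5 = {1, 2, 3, 4, 5, 6, 7, 8, 9, 10} — that's every point, so 0 are uncovered.

0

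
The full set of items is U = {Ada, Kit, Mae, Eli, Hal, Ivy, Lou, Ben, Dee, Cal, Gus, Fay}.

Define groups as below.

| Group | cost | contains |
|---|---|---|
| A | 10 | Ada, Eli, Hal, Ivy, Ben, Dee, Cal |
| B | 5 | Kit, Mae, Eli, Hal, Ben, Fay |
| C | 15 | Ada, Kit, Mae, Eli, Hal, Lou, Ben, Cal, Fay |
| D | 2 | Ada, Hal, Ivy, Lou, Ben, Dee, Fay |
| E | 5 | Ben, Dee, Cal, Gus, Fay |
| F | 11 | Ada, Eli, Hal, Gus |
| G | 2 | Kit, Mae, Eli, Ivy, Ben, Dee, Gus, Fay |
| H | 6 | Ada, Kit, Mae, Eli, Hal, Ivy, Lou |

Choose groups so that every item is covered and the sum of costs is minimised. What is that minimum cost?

D, E, G together cover every item (D ∪ E ∪ G = {Ada, Kit, Mae, Eli, Hal, Ivy, Lou, Ben, Dee, Cal, Gus, Fay}); total cost 2 + 5 + 2 = 9.
No covering selection has total cost below 9.

9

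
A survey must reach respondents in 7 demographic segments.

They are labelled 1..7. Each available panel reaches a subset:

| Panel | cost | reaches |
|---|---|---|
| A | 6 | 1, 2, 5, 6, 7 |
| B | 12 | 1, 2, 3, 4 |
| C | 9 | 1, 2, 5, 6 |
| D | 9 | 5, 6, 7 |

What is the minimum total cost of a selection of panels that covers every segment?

18

A, B together cover every segment (A ∪ B = {1, 2, 3, 4, 5, 6, 7}); total cost 6 + 12 = 18.
No covering selection has total cost below 18.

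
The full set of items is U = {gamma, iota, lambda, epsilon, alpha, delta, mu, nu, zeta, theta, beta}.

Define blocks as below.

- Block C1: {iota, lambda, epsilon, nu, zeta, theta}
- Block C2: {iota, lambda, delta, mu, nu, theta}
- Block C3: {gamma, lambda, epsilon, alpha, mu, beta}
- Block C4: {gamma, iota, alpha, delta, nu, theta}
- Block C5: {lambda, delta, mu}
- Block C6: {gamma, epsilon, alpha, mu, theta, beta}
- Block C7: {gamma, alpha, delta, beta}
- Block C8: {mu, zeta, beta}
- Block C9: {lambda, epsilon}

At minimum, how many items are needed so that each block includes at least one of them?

3

Take H = {lambda, alpha, beta}. Each listed block contains at least one of these, so H is a hitting set of size 3.
The blocks C4, C8, C9 are pairwise disjoint, so any hitting set needs a separate item for each — at least 3. Hence 3 is optimal.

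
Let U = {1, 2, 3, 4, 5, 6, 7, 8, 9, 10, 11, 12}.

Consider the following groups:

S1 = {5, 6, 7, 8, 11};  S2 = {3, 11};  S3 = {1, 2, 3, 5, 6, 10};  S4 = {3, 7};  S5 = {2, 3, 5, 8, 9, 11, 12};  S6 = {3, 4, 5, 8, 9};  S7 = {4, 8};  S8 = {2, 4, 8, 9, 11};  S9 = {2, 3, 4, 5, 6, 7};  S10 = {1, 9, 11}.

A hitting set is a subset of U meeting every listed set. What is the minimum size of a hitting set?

3

The 3 elements {3, 4, 11} hit every group.
The groups S4, S7, S10 are pairwise disjoint, so any hitting set needs a separate element for each — at least 3. Hence 3 is optimal.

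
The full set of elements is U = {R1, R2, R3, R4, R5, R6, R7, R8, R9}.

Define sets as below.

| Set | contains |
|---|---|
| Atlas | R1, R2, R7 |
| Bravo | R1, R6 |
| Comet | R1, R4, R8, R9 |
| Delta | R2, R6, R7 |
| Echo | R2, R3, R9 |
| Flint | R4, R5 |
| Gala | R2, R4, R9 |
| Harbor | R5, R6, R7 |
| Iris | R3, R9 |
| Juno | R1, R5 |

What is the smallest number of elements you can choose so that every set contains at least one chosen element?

H = {R1, R4, R6, R9} meets every set (each contains at least one member of H), and |H| = 4.
No choice of 3 elements meets every set, so 4 is the minimum.

4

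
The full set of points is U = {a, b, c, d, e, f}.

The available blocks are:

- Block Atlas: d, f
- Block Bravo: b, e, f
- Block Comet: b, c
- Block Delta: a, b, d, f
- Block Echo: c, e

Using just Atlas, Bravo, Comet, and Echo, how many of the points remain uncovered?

1

Union of Atlas, Bravo, Comet, Echo = {b, c, d, e, f}.
Not covered: a — 1 point.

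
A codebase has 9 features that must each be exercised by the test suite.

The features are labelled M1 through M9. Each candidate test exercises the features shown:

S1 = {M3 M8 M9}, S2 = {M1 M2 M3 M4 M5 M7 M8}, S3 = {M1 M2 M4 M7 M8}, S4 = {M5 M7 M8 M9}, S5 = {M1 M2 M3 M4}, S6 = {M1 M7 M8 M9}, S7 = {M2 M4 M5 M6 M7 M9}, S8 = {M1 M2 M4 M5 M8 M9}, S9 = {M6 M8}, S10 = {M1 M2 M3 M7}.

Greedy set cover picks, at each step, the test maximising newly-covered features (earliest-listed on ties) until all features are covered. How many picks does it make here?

Greedy: pick S2 (covers 7 new) → pick S7 (covers 2 new). Total picks: 2.

2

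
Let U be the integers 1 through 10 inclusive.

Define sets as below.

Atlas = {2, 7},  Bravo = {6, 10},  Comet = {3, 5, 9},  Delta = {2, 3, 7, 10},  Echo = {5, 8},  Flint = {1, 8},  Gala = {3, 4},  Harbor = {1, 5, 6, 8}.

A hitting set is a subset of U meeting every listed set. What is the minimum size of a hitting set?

H = {3, 6, 7, 8} meets every set (each contains at least one member of H), and |H| = 4.
The sets Atlas, Bravo, Echo, Gala are pairwise disjoint, so any hitting set needs a separate element for each — at least 4. Hence 4 is optimal.

4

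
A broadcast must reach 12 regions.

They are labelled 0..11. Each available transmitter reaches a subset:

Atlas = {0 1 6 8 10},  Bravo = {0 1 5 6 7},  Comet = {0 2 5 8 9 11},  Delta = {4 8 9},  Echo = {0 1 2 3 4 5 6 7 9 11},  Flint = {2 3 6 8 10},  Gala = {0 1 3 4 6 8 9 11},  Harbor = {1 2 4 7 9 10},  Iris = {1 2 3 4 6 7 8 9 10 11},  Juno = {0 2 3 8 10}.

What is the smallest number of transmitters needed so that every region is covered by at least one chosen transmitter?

2

Take {Echo, Juno}. Their union is {0, 1, 2, 3, 4, 5, 6, 7, 8, 9, 10, 11}, which is all 12 regions.
No single transmitter has all 12 regions (the largest, Echo, has 10), so 2 is optimal.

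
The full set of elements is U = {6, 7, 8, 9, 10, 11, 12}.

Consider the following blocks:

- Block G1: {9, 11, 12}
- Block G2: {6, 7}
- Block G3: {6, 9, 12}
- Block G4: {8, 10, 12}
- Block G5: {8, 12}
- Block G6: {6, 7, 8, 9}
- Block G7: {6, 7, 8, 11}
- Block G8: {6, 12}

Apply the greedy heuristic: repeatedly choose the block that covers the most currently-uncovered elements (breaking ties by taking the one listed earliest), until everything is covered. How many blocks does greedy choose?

3

Greedy: pick G6 (covers 4 new) → pick G1 (covers 2 new) → pick G4 (covers 1 new). Total picks: 3.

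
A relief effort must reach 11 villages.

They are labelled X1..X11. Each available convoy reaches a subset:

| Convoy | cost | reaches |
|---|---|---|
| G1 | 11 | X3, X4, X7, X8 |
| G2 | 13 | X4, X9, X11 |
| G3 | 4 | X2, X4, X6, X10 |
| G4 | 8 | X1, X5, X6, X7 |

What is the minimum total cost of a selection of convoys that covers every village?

36

G1, G2, G3, G4 together cover every village (G1 ∪ G2 ∪ G3 ∪ G4 = {X1, X2, X3, X4, X5, X6, X7, X8, X9, X10, X11}); total cost 11 + 13 + 4 + 8 = 36.
No covering selection has total cost below 36.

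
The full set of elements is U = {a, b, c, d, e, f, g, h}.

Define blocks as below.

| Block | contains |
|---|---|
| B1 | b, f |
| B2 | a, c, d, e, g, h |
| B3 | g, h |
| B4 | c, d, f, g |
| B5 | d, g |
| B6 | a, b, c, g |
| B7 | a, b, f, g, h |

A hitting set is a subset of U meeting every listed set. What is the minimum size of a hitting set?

2

Take T = {b, g}. Each listed block contains at least one of these, so T is a hitting set of size 2.
The blocks B1, B5 are pairwise disjoint, so any hitting set needs a separate element for each — at least 2. Hence 2 is optimal.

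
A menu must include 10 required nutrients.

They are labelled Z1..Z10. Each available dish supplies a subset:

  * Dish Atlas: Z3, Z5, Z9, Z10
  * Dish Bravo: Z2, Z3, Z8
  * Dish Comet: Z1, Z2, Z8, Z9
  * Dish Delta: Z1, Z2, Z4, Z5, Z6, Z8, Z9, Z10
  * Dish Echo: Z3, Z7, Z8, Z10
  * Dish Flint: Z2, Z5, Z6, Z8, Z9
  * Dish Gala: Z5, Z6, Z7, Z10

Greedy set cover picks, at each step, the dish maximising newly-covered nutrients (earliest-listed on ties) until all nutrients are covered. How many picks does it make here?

2

Greedy: pick Delta (covers 8 new) → pick Echo (covers 2 new). Total picks: 2.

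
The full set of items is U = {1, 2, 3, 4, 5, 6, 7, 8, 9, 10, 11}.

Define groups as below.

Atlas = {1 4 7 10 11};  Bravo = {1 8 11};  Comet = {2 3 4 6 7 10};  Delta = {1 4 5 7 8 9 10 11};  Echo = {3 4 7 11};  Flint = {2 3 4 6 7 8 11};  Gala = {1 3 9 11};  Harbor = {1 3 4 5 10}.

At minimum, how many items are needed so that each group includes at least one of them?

H = {1, 7} meets every group (each contains at least one member of H), and |H| = 2.
The groups Bravo, Comet are pairwise disjoint, so any hitting set needs a separate item for each — at least 2. Hence 2 is optimal.

2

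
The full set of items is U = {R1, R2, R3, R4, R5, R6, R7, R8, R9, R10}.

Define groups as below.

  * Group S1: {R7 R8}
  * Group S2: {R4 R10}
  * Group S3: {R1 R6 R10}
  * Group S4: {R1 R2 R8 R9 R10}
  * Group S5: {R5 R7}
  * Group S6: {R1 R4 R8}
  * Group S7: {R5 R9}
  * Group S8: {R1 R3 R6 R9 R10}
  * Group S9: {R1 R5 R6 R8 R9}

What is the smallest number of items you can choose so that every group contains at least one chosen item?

The 3 items {R5, R8, R10} hit every group.
The groups S1, S2, S7 are pairwise disjoint, so any hitting set needs a separate item for each — at least 3. Hence 3 is optimal.

3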